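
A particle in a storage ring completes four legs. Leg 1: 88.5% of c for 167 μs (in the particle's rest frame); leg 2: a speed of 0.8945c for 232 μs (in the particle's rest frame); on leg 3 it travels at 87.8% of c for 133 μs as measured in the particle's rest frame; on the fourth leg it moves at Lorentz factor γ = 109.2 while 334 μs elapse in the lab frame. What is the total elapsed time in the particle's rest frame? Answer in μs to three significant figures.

Leg 1: 167 μs is already measured in the particle's rest frame.
Leg 2: 232 μs is already measured in the particle's rest frame.
Leg 3: 133 μs is already measured in the particle's rest frame.
Leg 4: γ = 109.2; τ_4 = 334/109.2 = 3.059 μs.
Total: 167.0 + 232.0 + 133.0 + 3.059 μs.

τ = 535 μs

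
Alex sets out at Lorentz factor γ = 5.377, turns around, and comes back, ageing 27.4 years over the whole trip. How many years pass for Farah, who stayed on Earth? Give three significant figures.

γ = 5.377
Earth-frame duration is the dilated interval: Δt = γτ = 5.377 × 27.4 years.

Δt = 147 years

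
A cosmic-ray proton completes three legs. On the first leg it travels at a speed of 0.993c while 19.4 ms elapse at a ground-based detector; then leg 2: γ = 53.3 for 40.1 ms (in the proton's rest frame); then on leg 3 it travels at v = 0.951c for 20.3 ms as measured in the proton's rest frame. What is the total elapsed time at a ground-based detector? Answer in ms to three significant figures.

Leg 1: 19.4 ms is already measured at a ground-based detector.
Leg 2: γ = 53.3; Δt_2 = 53.30 × 40.1 = 2137 ms.
Leg 3: γ = 1/√(1 − 0.951²) = 1/√0.09560 = 3.234; Δt_3 = 3.234 × 20.3 = 65.66 ms.
Total: 19.40 + 2137 + 65.66 ms.

Δt = 2220 ms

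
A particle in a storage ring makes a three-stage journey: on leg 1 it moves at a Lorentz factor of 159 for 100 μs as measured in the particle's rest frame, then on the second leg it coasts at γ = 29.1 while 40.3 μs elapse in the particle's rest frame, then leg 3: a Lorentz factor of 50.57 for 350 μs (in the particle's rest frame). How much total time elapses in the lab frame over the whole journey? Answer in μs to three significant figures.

Leg 1: γ = 159; Δt_1 = 159.0 × 100 = 1.590×10⁴ μs.
Leg 2: γ = 29.1; Δt_2 = 29.10 × 40.3 = 1173 μs.
Leg 3: γ = 50.57; Δt_3 = 50.57 × 350 = 1.770×10⁴ μs.
Total: 1.590×10⁴ + 1173 + 1.770×10⁴ μs.

Δt = 3.48×10⁴ μs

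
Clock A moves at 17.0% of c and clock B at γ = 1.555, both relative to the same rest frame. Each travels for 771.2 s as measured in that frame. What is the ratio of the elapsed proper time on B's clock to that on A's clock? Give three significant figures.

A: β = 0.170; γ = 1/√(1 − 0.170²) = 1/√0.9711 = 1.015. B: γ = 1.555.
τ_A/τ_B = γ_B/γ_A = 1.555/1.015 = 1.532, so τ_B/τ_A = 0.6526.

τ_B/τ_A = 0.653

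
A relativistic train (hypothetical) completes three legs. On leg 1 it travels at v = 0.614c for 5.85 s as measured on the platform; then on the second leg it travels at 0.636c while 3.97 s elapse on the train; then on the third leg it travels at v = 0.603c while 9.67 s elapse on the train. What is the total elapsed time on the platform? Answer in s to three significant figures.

Δt = 23.1 s

Leg 1: 5.85 s is already measured on the platform.
Leg 2: γ = 1/√(1 − 0.636²) = 1/√0.5955 = 1.296; Δt_2 = 1.296 × 3.97 = 5.145 s.
Leg 3: γ = 1/√(1 − 0.603²) = 1/√0.6364 = 1.254; Δt_3 = 1.254 × 9.67 = 12.12 s.
Total: 5.850 + 5.145 + 12.12 s.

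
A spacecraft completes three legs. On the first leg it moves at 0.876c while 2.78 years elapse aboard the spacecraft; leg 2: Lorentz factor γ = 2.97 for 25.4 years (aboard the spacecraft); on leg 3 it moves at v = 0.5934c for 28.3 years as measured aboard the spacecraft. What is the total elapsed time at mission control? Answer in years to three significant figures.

Δt = 116 years

Leg 1: γ = 1/√(1 − 0.876²) = 1/√0.2326 = 2.073; Δt_1 = 2.073 × 2.78 = 5.764 years.
Leg 2: γ = 2.97; Δt_2 = 2.970 × 25.4 = 75.44 years.
Leg 3: γ = 1/√(1 − 0.5934²) = 1/√0.6479 = 1.242; Δt_3 = 1.242 × 28.3 = 35.16 years.
Total: 5.764 + 75.44 + 35.16 years.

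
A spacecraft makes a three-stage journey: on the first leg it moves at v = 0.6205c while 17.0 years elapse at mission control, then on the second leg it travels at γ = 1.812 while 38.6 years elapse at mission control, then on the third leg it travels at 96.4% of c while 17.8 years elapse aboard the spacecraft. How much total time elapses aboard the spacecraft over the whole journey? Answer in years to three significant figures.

τ = 52.4 years

Leg 1: γ = 1/√(1 − 0.6205²) = 1/√0.6150 = 1.275; τ_1 = 17.0/1.275 = 13.33 years.
Leg 2: γ = 1.812; τ_2 = 38.6/1.812 = 21.30 years.
Leg 3: 17.8 years is already measured aboard the spacecraft.
Total: 13.33 + 21.30 + 17.80 years.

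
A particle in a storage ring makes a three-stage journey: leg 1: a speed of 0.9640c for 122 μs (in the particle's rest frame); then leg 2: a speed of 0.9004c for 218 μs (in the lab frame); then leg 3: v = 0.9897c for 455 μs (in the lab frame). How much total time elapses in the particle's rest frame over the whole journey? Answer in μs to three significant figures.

τ = 282 μs

Leg 1: 122 μs is already measured in the particle's rest frame.
Leg 2: γ = 1/√(1 − 0.9004²) = 1/√0.1893 = 2.299; τ_2 = 218/2.299 = 94.84 μs.
Leg 3: γ = 1/√(1 − 0.9897²) = 1/√0.02049 = 6.985; τ_3 = 455/6.985 = 65.14 μs.
Total: 122.0 + 94.84 + 65.14 μs.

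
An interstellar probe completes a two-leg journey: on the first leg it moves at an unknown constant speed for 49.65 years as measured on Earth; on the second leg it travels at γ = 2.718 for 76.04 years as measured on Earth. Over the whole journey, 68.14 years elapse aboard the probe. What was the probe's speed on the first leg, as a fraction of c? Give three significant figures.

β = 0.588

Leg 1: speed unknown; τ_1 = 49.65/γ_1.
Leg 2: γ = 2.718; τ_2 = 76.04/2.718 = 27.98 years.
Total proper time: τ_1 + 27.98 = 68.14, so τ_1 = 68.14 − 27.98 = 40.16 years.
γ_1 = 49.65/40.16 = 1.236; β = √(1 − 1/γ²) = √0.3456.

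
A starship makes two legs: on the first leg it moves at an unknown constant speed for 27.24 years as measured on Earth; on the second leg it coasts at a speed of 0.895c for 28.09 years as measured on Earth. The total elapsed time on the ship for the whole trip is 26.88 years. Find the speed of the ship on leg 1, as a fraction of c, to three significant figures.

β = 0.850

Leg 1: speed unknown; τ_1 = 27.24/γ_1.
Leg 2: γ = 1/√(1 − 0.895²) = 1/√0.1990 = 2.242; τ_2 = 28.09/2.242 = 12.53 years.
Total proper time: τ_1 + 12.53 = 26.88, so τ_1 = 26.88 − 12.53 = 14.35 years.
γ_1 = 27.24/14.35 = 1.898; β = √(1 − 1/γ²) = √0.7225.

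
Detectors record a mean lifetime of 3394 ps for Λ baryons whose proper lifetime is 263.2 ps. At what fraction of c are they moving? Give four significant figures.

γ = Δt/τ₀ = 3394/263.2 = 12.90
β = √(1 − 1/γ²) = √(1 − 0.006014) = √0.9940

v = 0.9970c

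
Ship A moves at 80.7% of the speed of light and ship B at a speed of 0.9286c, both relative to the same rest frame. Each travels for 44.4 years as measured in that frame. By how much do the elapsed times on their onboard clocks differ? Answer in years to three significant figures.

A: β = 0.807; γ = 1/√(1 − 0.807²) = 1/√0.3488 = 1.693; τ_A = 44.4/1.693 = 26.22 years.
B: γ = 1/√(1 − 0.9286²) = 1/√0.1377 = 2.695; τ_B = 44.4/2.695 = 16.48 years.

|τ_A − τ_B| = 9.74 years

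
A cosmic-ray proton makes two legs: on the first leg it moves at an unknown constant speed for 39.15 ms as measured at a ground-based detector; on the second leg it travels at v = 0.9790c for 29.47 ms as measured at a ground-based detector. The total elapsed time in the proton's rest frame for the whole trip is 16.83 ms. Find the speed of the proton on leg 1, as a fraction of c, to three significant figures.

β = 0.961

Leg 1: speed unknown; τ_1 = 39.15/γ_1.
Leg 2: γ = 1/√(1 − 0.9790²) = 1/√0.04156 = 4.905; τ_2 = 29.47/4.905 = 6.008 ms.
Total proper time: τ_1 + 6.008 = 16.83, so τ_1 = 16.83 − 6.008 = 10.82 ms.
γ_1 = 39.15/10.82 = 3.618; β = √(1 − 1/γ²) = √0.9236.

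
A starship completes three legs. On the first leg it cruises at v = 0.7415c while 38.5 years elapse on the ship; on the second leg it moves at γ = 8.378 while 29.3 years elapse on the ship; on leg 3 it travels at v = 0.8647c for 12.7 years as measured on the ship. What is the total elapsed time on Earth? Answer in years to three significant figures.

Leg 1: γ = 1/√(1 − 0.7415²) = 1/√0.4502 = 1.490; Δt_1 = 1.490 × 38.5 = 57.38 years.
Leg 2: γ = 8.378; Δt_2 = 8.378 × 29.3 = 245.5 years.
Leg 3: γ = 1/√(1 − 0.8647²) = 1/√0.2523 = 1.991; Δt_3 = 1.991 × 12.7 = 25.28 years.
Total: 57.38 + 245.5 + 25.28 years.

Δt = 328 years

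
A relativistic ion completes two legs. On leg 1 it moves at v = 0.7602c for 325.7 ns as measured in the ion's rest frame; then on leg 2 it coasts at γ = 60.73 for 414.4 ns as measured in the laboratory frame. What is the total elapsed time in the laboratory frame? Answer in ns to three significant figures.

Δt = 916 ns

Leg 1: γ = 1/√(1 − 0.7602²) = 1/√0.4221 = 1.539; Δt_1 = 1.539 × 325.7 = 501.3 ns.
Leg 2: 414.4 ns is already measured in the laboratory frame.
Total: 501.3 + 414.4 ns.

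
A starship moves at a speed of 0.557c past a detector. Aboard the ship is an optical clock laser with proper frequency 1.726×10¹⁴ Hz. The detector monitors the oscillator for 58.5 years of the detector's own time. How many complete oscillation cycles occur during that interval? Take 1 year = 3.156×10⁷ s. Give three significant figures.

γ = 1/√(1 − 0.557²) = 1/√0.6898 = 1.204
During 58.5 years of lab time, the oscillator's proper time advances by τ = Δt/γ = 58.5/1.204 = 48.58 years = 1.533×10⁹ s.
N = f × τ = 1.726×10¹⁴ × 1.533×10⁹ = 2.647×10²³.

N = 2.65×10²³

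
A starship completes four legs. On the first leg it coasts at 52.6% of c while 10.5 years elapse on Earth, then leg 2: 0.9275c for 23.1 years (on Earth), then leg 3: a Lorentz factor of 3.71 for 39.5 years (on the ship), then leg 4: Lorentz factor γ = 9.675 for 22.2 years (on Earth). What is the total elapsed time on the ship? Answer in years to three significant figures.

Leg 1: β = 0.526; γ = 1/√(1 − 0.526²) = 1/√0.7233 = 1.176; τ_1 = 10.5/1.176 = 8.930 years.
Leg 2: γ = 1/√(1 − 0.9275²) = 1/√0.1397 = 2.675; τ_2 = 23.1/2.675 = 8.635 years.
Leg 3: 39.5 years is already measured on the ship.
Leg 4: γ = 9.675; τ_4 = 22.2/9.675 = 2.295 years.
Total: 8.930 + 8.635 + 39.50 + 2.295 years.

τ = 59.4 years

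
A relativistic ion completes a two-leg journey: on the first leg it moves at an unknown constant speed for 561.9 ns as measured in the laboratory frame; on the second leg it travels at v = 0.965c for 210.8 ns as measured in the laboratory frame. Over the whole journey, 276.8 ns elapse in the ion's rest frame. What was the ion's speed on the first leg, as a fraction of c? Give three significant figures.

Leg 1: speed unknown; τ_1 = 561.9/γ_1.
Leg 2: γ = 1/√(1 − 0.965²) = 1/√0.06878 = 3.813; τ_2 = 210.8/3.813 = 55.28 ns.
Total proper time: τ_1 + 55.28 = 276.8, so τ_1 = 276.8 − 55.28 = 221.5 ns.
γ_1 = 561.9/221.5 = 2.537; β = √(1 − 1/γ²) = √0.8446.

β = 0.919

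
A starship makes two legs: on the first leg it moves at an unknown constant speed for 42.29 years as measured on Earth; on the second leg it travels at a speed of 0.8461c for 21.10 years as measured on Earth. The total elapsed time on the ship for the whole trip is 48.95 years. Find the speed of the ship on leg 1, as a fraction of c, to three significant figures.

β = 0.453

Leg 1: speed unknown; τ_1 = 42.29/γ_1.
Leg 2: γ = 1/√(1 − 0.8461²) = 1/√0.2841 = 1.876; τ_2 = 21.10/1.876 = 11.25 years.
Total proper time: τ_1 + 11.25 = 48.95, so τ_1 = 48.95 − 11.25 = 37.70 years.
γ_1 = 42.29/37.70 = 1.122; β = √(1 − 1/γ²) = √0.2052.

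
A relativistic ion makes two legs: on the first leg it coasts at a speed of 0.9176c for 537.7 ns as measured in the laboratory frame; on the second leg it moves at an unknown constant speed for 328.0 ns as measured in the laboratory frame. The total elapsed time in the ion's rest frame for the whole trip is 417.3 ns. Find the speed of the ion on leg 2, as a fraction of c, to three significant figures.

Leg 1: γ = 1/√(1 − 0.9176²) = 1/√0.1580 = 2.516; τ_1 = 537.7/2.516 = 213.7 ns.
Leg 2: speed unknown; τ_2 = 328.0/γ_2.
Total proper time: 213.7 + τ_2 = 417.3, so τ_2 = 417.3 − 213.7 = 203.6 ns.
γ_2 = 328.0/203.6 = 1.611; β = √(1 − 1/γ²) = √0.6148.

β = 0.784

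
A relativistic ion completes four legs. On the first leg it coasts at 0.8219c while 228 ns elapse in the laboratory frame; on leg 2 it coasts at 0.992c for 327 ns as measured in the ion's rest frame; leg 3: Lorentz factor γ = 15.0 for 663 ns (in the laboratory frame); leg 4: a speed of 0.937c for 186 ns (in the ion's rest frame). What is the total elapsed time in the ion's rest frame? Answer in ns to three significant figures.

Leg 1: γ = 1/√(1 − 0.8219²) = 1/√0.3245 = 1.756; τ_1 = 228/1.756 = 129.9 ns.
Leg 2: 327 ns is already measured in the ion's rest frame.
Leg 3: γ = 15.0; τ_3 = 663/15.00 = 44.20 ns.
Leg 4: 186 ns is already measured in the ion's rest frame.
Total: 129.9 + 327.0 + 44.20 + 186.0 ns.

τ = 687 ns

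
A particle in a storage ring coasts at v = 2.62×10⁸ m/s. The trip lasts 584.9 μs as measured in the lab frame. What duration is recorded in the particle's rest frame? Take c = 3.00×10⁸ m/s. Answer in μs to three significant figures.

β = 2.62×10⁸/3.00×10⁸ = 0.8733; γ = 1/√(1 − 0.8733²) = 2.053
The interval measured in the lab frame is the dilated one; the clock in the particle's rest frame measures the proper time τ = Δt/γ = 584.9/2.053 μs.

τ = 285 μs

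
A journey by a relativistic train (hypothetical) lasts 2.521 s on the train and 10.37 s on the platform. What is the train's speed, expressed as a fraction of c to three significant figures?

v = 0.970c

The proper time is measured on the train (both events occur at the train's location); Δt is measured on the platform. γ = Δt/τ = 10.37/2.521 = 4.113.
β = √(1 − 1/γ²) = √(1 − 0.05910) = √0.9409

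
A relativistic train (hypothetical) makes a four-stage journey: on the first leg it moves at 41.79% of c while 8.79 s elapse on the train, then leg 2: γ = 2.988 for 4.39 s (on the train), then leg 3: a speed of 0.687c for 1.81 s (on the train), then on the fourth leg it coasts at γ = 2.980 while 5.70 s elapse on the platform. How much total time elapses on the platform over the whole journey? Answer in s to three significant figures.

Δt = 31.0 s

Leg 1: β = 0.4179; γ = 1/√(1 − 0.4179²) = 1/√0.8254 = 1.101; Δt_1 = 1.101 × 8.79 = 9.675 s.
Leg 2: γ = 2.988; Δt_2 = 2.988 × 4.39 = 13.12 s.
Leg 3: γ = 1/√(1 − 0.687²) = 1/√0.5280 = 1.376; Δt_3 = 1.376 × 1.81 = 2.491 s.
Leg 4: 5.70 s is already measured on the platform.
Total: 9.675 + 13.12 + 2.491 + 5.700 s.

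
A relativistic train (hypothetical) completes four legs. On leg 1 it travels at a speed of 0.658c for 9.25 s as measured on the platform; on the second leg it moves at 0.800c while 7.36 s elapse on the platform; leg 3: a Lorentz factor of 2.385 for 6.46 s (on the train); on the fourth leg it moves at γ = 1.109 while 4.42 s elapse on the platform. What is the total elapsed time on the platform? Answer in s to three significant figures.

Leg 1: 9.25 s is already measured on the platform.
Leg 2: 7.36 s is already measured on the platform.
Leg 3: γ = 2.385; Δt_3 = 2.385 × 6.46 = 15.41 s.
Leg 4: 4.42 s is already measured on the platform.
Total: 9.250 + 7.360 + 15.41 + 4.420 s.

Δt = 36.4 s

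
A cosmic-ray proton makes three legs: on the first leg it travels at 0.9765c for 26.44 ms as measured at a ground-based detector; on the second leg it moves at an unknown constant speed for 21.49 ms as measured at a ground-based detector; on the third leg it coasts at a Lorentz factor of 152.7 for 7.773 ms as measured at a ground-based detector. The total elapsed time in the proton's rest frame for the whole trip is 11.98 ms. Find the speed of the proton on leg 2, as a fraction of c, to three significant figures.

β = 0.957

Leg 1: γ = 1/√(1 − 0.9765²) = 1/√0.04645 = 4.640; τ_1 = 26.44/4.640 = 5.698 ms.
Leg 2: speed unknown; τ_2 = 21.49/γ_2.
Leg 3: γ = 152.7; τ_3 = 7.773/152.7 = 0.05090 ms.
Total proper time: 5.698 + τ_2 + 0.05090 = 11.98, so τ_2 = 11.98 − 5.749 = 6.231 ms.
γ_2 = 21.49/6.231 = 3.449; β = √(1 − 1/γ²) = √0.9159.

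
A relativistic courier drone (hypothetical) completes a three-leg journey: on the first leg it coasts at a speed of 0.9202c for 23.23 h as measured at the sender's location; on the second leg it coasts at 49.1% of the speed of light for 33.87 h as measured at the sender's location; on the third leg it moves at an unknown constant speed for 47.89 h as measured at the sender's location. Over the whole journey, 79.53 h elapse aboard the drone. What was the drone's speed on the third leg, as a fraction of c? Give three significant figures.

Leg 1: γ = 1/√(1 − 0.9202²) = 1/√0.1532 = 2.555; τ_1 = 23.23/2.555 = 9.093 h.
Leg 2: β = 0.491; γ = 1/√(1 − 0.491²) = 1/√0.7589 = 1.148; τ_2 = 33.87/1.148 = 29.51 h.
Leg 3: speed unknown; τ_3 = 47.89/γ_3.
Total proper time: 9.093 + 29.51 + τ_3 = 79.53, so τ_3 = 79.53 − 38.60 = 40.93 h.
γ_3 = 47.89/40.93 = 1.170; β = √(1 − 1/γ²) = √0.2695.

β = 0.519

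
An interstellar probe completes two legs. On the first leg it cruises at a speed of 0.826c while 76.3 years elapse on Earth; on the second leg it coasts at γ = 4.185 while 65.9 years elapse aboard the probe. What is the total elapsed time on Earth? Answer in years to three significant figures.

Leg 1: 76.3 years is already measured on Earth.
Leg 2: γ = 4.185; Δt_2 = 4.185 × 65.9 = 275.8 years.
Total: 76.30 + 275.8 years.

Δt = 352 years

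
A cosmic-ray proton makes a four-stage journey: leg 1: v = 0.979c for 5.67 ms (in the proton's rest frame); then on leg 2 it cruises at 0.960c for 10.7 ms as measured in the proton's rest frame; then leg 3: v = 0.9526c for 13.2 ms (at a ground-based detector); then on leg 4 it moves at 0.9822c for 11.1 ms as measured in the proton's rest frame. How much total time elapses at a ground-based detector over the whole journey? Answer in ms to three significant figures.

Leg 1: γ = 1/√(1 − 0.979²) = 1/√0.04156 = 4.905; Δt_1 = 4.905 × 5.67 = 27.81 ms.
Leg 2: γ = 1/√(1 − 0.960²) = 25/7 ≈ 3.571; Δt_2 = 3.571 × 10.7 = 38.21 ms.
Leg 3: 13.2 ms is already measured at a ground-based detector.
Leg 4: γ = 1/√(1 − 0.9822²) = 1/√0.03528 = 5.324; Δt_4 = 5.324 × 11.1 = 59.09 ms.
Total: 27.81 + 38.21 + 13.20 + 59.09 ms.

Δt = 138 ms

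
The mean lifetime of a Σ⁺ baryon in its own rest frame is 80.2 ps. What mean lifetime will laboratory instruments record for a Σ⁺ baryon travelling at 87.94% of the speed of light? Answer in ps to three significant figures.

Δt = 168 ps

β = 0.8794; γ = 1/√(1 − 0.8794²) = 1/√0.2267 = 2.100
The rest-frame lifetime is the proper time; the lab measures the dilated interval Δt = γτ₀ = 2.100 × 80.2 ps.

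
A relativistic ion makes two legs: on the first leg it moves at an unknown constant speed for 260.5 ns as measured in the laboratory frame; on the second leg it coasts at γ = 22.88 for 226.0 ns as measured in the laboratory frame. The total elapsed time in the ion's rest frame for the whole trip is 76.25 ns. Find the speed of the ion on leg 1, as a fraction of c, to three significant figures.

Leg 1: speed unknown; τ_1 = 260.5/γ_1.
Leg 2: γ = 22.88; τ_2 = 226.0/22.88 = 9.878 ns.
Total proper time: τ_1 + 9.878 = 76.25, so τ_1 = 76.25 − 9.878 = 66.37 ns.
γ_1 = 260.5/66.37 = 3.925; β = √(1 − 1/γ²) = √0.9351.

β = 0.967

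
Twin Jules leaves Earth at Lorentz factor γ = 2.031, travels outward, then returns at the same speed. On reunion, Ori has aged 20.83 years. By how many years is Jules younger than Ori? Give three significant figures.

γ = 2.031
Jules's elapsed proper time: τ = 20.83/2.031 = 10.26 years.
Age gap = Δt − τ = 20.83 − 10.26 years.

Δt − τ = 10.6 years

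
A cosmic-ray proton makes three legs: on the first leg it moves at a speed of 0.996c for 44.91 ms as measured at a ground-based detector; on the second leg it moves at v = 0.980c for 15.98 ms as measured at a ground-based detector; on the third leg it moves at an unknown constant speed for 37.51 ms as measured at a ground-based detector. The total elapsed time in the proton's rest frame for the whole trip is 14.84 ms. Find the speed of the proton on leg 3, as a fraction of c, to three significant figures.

Leg 1: γ = 1/√(1 − 0.996²) = 1/√0.007984 = 11.19; τ_1 = 44.91/11.19 = 4.013 ms.
Leg 2: γ = 1/√(1 − 0.980²) = 1/√0.03960 = 5.025; τ_2 = 15.98/5.025 = 3.180 ms.
Leg 3: speed unknown; τ_3 = 37.51/γ_3.
Total proper time: 4.013 + 3.180 + τ_3 = 14.84, so τ_3 = 14.84 − 7.193 = 7.647 ms.
γ_3 = 37.51/7.647 = 4.905; β = √(1 − 1/γ²) = √0.9584.

β = 0.979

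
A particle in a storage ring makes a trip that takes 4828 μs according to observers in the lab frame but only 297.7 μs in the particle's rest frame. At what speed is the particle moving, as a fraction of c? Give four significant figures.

The proper time is measured in the particle's rest frame (both events occur at the particle's location); Δt is measured in the lab frame. γ = Δt/τ = 4828/297.7 = 16.22.
β = √(1 − 1/γ²) = √(1 − 0.003802) = √0.9962

β = 0.9981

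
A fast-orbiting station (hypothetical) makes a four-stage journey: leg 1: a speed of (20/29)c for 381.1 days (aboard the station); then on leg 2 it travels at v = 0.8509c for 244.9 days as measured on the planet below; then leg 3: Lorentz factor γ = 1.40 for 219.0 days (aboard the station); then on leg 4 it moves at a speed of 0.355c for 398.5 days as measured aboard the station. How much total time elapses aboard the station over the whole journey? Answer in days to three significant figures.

Leg 1: 381.1 days is already measured aboard the station.
Leg 2: γ = 1/√(1 − 0.8509²) = 1/√0.2760 = 1.904; τ_2 = 244.9/1.904 = 128.7 days.
Leg 3: 219.0 days is already measured aboard the station.
Leg 4: 398.5 days is already measured aboard the station.
Total: 381.1 + 128.7 + 219.0 + 398.5 days.

τ = 1130 days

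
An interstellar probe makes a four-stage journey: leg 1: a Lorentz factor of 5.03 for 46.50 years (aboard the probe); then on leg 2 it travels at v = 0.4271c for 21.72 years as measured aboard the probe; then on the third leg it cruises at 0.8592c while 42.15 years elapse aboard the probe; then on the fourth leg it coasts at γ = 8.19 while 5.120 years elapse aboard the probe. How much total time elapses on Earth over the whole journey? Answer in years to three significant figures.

Leg 1: γ = 5.03; Δt_1 = 5.030 × 46.50 = 233.9 years.
Leg 2: γ = 1/√(1 − 0.4271²) = 1/√0.8176 = 1.106; Δt_2 = 1.106 × 21.72 = 24.02 years.
Leg 3: γ = 1/√(1 − 0.8592²) = 1/√0.2618 = 1.954; Δt_3 = 1.954 × 42.15 = 82.38 years.
Leg 4: γ = 8.19; Δt_4 = 8.190 × 5.120 = 41.93 years.
Total: 233.9 + 24.02 + 82.38 + 41.93 years.

Δt = 382 years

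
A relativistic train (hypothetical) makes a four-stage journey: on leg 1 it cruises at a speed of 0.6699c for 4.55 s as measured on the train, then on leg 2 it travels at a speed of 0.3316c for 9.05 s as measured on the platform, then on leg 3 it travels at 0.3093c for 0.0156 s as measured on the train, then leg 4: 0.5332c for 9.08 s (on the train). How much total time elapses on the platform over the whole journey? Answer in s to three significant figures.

Leg 1: γ = 1/√(1 − 0.6699²) = 1/√0.5512 = 1.347; Δt_1 = 1.347 × 4.55 = 6.128 s.
Leg 2: 9.05 s is already measured on the platform.
Leg 3: γ = 1/√(1 − 0.3093²) = 1/√0.9043 = 1.052; Δt_3 = 1.052 × 0.0156 = 0.01640 s.
Leg 4: γ = 1/√(1 − 0.5332²) = 1/√0.7157 = 1.182; Δt_4 = 1.182 × 9.08 = 10.73 s.
Total: 6.128 + 9.050 + 0.01640 + 10.73 s.

Δt = 25.9 s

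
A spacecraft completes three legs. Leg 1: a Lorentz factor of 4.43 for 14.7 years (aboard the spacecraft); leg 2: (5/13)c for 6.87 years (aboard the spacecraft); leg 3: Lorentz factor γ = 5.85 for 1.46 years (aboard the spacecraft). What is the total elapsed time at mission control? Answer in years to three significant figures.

Δt = 81.1 years

Leg 1: γ = 4.43; Δt_1 = 4.430 × 14.7 = 65.12 years.
Leg 2: γ = 1/√(1 − (5/13)²) = 13/12 ≈ 1.083; Δt_2 = 1.083 × 6.87 = 7.442 years.
Leg 3: γ = 5.85; Δt_3 = 5.850 × 1.46 = 8.541 years.
Total: 65.12 + 7.442 + 8.541 years.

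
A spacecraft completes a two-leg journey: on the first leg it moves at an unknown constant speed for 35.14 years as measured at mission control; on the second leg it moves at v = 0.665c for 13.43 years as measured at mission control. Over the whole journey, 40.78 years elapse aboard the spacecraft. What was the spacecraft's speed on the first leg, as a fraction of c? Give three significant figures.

β = 0.484

Leg 1: speed unknown; τ_1 = 35.14/γ_1.
Leg 2: γ = 1/√(1 − 0.665²) = 1/√0.5578 = 1.339; τ_2 = 13.43/1.339 = 10.03 years.
Total proper time: τ_1 + 10.03 = 40.78, so τ_1 = 40.78 − 10.03 = 30.75 years.
γ_1 = 35.14/30.75 = 1.143; β = √(1 − 1/γ²) = √0.2343.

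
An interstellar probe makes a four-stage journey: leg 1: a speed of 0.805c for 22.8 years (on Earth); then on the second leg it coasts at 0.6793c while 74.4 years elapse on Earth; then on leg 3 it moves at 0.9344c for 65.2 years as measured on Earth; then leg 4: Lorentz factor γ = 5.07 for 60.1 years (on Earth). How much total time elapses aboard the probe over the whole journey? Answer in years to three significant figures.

Leg 1: γ = 1/√(1 − 0.805²) = 1/√0.3520 = 1.686; τ_1 = 22.8/1.686 = 13.53 years.
Leg 2: γ = 1/√(1 − 0.6793²) = 1/√0.5386 = 1.363; τ_2 = 74.4/1.363 = 54.60 years.
Leg 3: γ = 1/√(1 − 0.9344²) = 1/√0.1269 = 2.807; τ_3 = 65.2/2.807 = 23.23 years.
Leg 4: γ = 5.07; τ_4 = 60.1/5.070 = 11.85 years.
Total: 13.53 + 54.60 + 23.23 + 11.85 years.

τ = 103 years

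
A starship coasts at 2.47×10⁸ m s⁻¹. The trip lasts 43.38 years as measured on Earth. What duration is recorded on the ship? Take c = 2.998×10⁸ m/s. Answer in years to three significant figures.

β = 2.47×10⁸/2.998×10⁸ = 0.8239; γ = 1/√(1 − 0.8239²) = 1.764
The interval measured on Earth is the dilated one; the clock on the ship measures the proper time τ = Δt/γ = 43.38/1.764 years.

τ = 24.6 years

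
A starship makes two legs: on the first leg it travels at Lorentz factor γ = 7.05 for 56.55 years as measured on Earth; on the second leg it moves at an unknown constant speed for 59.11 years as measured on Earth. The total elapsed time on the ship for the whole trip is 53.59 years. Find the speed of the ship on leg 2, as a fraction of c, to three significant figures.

β = 0.637

Leg 1: γ = 7.05; τ_1 = 56.55/7.050 = 8.021 years.
Leg 2: speed unknown; τ_2 = 59.11/γ_2.
Total proper time: 8.021 + τ_2 = 53.59, so τ_2 = 53.59 − 8.021 = 45.57 years.
γ_2 = 59.11/45.57 = 1.297; β = √(1 − 1/γ²) = √0.4057.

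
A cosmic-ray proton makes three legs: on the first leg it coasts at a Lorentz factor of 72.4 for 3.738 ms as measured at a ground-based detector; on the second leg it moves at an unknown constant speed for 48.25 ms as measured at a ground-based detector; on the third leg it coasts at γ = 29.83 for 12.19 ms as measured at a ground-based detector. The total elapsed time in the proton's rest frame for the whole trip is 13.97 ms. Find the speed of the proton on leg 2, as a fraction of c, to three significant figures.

β = 0.960

Leg 1: γ = 72.4; τ_1 = 3.738/72.40 = 0.05163 ms.
Leg 2: speed unknown; τ_2 = 48.25/γ_2.
Leg 3: γ = 29.83; τ_3 = 12.19/29.83 = 0.4086 ms.
Total proper time: 0.05163 + τ_2 + 0.4086 = 13.97, so τ_2 = 13.97 − 0.4603 = 13.51 ms.
γ_2 = 48.25/13.51 = 3.572; β = √(1 − 1/γ²) = √0.9216.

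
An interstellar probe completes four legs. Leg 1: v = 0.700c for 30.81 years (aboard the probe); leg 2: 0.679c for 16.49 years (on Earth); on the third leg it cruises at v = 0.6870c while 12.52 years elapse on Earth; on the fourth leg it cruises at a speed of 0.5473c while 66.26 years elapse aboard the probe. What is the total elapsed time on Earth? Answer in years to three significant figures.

Δt = 151 years

Leg 1: γ = 1/√(1 − 0.700²) = 1/√0.5100 = 1.400; Δt_1 = 1.400 × 30.81 = 43.14 years.
Leg 2: 16.49 years is already measured on Earth.
Leg 3: 12.52 years is already measured on Earth.
Leg 4: γ = 1/√(1 − 0.5473²) = 1/√0.7005 = 1.195; Δt_4 = 1.195 × 66.26 = 79.17 years.
Total: 43.14 + 16.49 + 12.52 + 79.17 years.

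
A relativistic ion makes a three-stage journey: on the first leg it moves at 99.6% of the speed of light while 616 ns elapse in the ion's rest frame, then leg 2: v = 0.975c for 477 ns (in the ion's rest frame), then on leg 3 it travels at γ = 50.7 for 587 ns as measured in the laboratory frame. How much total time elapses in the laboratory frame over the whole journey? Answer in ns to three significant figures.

Leg 1: β = 0.996; γ = 1/√(1 − 0.996²) = 1/√0.007984 = 11.19; Δt_1 = 11.19 × 616 = 6894 ns.
Leg 2: γ = 1/√(1 − 0.975²) = 1/√0.04938 = 4.500; Δt_2 = 4.500 × 477 = 2147 ns.
Leg 3: 587 ns is already measured in the laboratory frame.
Total: 6894 + 2147 + 587.0 ns.

Δt = 9630 ns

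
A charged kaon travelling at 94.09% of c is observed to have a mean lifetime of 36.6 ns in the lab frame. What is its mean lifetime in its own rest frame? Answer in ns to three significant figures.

τ₀ = 12.4 ns

β = 0.9409; γ = 1/√(1 − 0.9409²) = 1/√0.1147 = 2.953
The lab-frame lifetime is the dilated interval; the proper lifetime is τ₀ = Δt/γ = 36.6/2.953 ns.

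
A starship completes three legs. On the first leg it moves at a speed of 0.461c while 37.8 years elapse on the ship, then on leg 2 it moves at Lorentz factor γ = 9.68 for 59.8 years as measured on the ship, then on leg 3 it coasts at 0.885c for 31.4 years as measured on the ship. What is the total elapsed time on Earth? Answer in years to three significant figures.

Leg 1: γ = 1/√(1 − 0.461²) = 1/√0.7875 = 1.127; Δt_1 = 1.127 × 37.8 = 42.60 years.
Leg 2: γ = 9.68; Δt_2 = 9.680 × 59.8 = 578.9 years.
Leg 3: γ = 1/√(1 − 0.885²) = 1/√0.2168 = 2.148; Δt_3 = 2.148 × 31.4 = 67.44 years.
Total: 42.60 + 578.9 + 67.44 years.

Δt = 689 years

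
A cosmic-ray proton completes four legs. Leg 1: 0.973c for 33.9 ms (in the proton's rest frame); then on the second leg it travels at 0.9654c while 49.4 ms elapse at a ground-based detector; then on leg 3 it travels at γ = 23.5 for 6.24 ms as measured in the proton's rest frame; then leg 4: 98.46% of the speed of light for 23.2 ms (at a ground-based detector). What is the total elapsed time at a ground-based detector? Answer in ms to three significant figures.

Leg 1: γ = 1/√(1 − 0.973²) = 1/√0.05327 = 4.333; Δt_1 = 4.333 × 33.9 = 146.9 ms.
Leg 2: 49.4 ms is already measured at a ground-based detector.
Leg 3: γ = 23.5; Δt_3 = 23.50 × 6.24 = 146.6 ms.
Leg 4: 23.2 ms is already measured at a ground-based detector.
Total: 146.9 + 49.40 + 146.6 + 23.20 ms.

Δt = 366 ms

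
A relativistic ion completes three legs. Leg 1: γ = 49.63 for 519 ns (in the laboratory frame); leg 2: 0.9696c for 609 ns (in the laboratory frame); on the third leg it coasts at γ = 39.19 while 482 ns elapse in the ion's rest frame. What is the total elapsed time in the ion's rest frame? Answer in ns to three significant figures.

τ = 641 ns

Leg 1: γ = 49.63; τ_1 = 519/49.63 = 10.46 ns.
Leg 2: γ = 1/√(1 − 0.9696²) = 1/√0.05988 = 4.087; τ_2 = 609/4.087 = 149.0 ns.
Leg 3: 482 ns is already measured in the ion's rest frame.
Total: 10.46 + 149.0 + 482.0 ns.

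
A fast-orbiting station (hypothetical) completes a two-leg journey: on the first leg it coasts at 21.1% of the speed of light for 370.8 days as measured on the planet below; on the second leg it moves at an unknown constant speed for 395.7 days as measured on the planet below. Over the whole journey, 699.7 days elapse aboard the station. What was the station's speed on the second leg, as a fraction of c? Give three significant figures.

β = 0.523

Leg 1: β = 0.211; γ = 1/√(1 − 0.211²) = 1/√0.9555 = 1.023; τ_1 = 370.8/1.023 = 362.5 days.
Leg 2: speed unknown; τ_2 = 395.7/γ_2.
Total proper time: 362.5 + τ_2 = 699.7, so τ_2 = 699.7 − 362.5 = 337.2 days.
γ_2 = 395.7/337.2 = 1.173; β = √(1 − 1/γ²) = √0.2736.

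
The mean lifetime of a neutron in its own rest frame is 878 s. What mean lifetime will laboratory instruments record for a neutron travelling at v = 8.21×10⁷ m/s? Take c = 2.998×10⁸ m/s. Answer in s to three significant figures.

Δt = 913 s

β = 8.21×10⁷/2.998×10⁸ = 0.2738; γ = 1/√(1 − 0.2738²) = 1.040
The rest-frame lifetime is the proper time; the lab measures the dilated interval Δt = γτ₀ = 1.040 × 878 s.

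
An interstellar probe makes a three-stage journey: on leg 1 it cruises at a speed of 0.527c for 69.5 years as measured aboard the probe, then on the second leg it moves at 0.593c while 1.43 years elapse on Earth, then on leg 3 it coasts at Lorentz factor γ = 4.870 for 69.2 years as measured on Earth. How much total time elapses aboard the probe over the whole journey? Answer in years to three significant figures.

Leg 1: 69.5 years is already measured aboard the probe.
Leg 2: γ = 1/√(1 − 0.593²) = 1/√0.6484 = 1.242; τ_2 = 1.43/1.242 = 1.151 years.
Leg 3: γ = 4.870; τ_3 = 69.2/4.870 = 14.21 years.
Total: 69.50 + 1.151 + 14.21 years.

τ = 84.9 years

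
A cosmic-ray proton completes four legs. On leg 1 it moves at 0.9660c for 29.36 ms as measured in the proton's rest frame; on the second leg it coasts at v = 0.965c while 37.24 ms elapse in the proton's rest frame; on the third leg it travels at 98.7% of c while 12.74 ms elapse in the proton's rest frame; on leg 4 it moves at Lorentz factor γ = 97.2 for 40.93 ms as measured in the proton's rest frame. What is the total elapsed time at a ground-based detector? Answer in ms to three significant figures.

Δt = 4310 ms

Leg 1: γ = 1/√(1 − 0.9660²) = 1/√0.06684 = 3.868; Δt_1 = 3.868 × 29.36 = 113.6 ms.
Leg 2: γ = 1/√(1 − 0.965²) = 1/√0.06878 = 3.813; Δt_2 = 3.813 × 37.24 = 142.0 ms.
Leg 3: β = 0.987; γ = 1/√(1 − 0.987²) = 1/√0.02583 = 6.222; Δt_3 = 6.222 × 12.74 = 79.27 ms.
Leg 4: γ = 97.2; Δt_4 = 97.20 × 40.93 = 3978 ms.
Total: 113.6 + 142.0 + 79.27 + 3978 ms.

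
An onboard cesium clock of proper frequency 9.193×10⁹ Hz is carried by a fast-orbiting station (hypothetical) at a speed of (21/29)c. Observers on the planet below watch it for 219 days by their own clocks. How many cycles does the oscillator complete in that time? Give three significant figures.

N = 1.20×10¹⁷

γ = 1/√(1 − (21/29)²) = 29/20 = 1.450
During 219 days of lab time, the oscillator's proper time advances by τ = Δt/γ = 219/1.450 = 151.0 days = 1.305×10⁷ s.
N = f × τ = 9.193×10⁹ × 1.305×10⁷ = 1.200×10¹⁷.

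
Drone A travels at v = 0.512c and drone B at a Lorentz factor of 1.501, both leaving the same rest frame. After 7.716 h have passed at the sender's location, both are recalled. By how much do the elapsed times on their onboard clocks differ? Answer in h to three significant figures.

A: γ = 1/√(1 − 0.512²) = 1/√0.7379 = 1.164; τ_A = 7.716/1.164 = 6.628 h.
B: γ = 1.501; τ_B = 7.716/1.501 = 5.141 h.

|τ_A − τ_B| = 1.49 h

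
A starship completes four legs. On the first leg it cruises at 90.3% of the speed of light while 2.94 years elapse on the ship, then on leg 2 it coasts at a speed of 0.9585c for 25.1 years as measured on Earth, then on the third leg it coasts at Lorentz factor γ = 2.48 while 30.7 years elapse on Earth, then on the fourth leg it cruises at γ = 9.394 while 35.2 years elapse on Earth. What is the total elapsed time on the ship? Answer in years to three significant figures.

τ = 26.2 years

Leg 1: 2.94 years is already measured on the ship.
Leg 2: γ = 1/√(1 − 0.9585²) = 1/√0.08128 = 3.508; τ_2 = 25.1/3.508 = 7.156 years.
Leg 3: γ = 2.48; τ_3 = 30.7/2.480 = 12.38 years.
Leg 4: γ = 9.394; τ_4 = 35.2/9.394 = 3.747 years.
Total: 2.940 + 7.156 + 12.38 + 3.747 years.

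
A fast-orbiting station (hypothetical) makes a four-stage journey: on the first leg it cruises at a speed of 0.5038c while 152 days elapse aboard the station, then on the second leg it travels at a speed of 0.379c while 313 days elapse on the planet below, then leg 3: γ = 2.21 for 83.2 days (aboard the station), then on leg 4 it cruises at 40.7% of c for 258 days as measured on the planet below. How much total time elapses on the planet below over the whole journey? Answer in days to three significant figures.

Δt = 931 days

Leg 1: γ = 1/√(1 − 0.5038²) = 1/√0.7462 = 1.158; Δt_1 = 1.158 × 152 = 176.0 days.
Leg 2: 313 days is already measured on the planet below.
Leg 3: γ = 2.21; Δt_3 = 2.210 × 83.2 = 183.9 days.
Leg 4: 258 days is already measured on the planet below.
Total: 176.0 + 313.0 + 183.9 + 258.0 days.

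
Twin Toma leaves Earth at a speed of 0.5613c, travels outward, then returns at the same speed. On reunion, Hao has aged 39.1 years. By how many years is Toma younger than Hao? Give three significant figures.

Δt − τ = 6.74 years

γ = 1/√(1 − 0.5613²) = 1/√0.6849 = 1.208
Toma's elapsed proper time: τ = 39.1/1.208 = 32.36 years.
Age gap = Δt − τ = 39.1 − 32.36 years.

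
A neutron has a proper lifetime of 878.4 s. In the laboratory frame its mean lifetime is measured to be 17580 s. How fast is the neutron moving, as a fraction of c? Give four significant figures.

γ = Δt/τ₀ = 17580/878.4 = 20.01
β = √(1 − 1/γ²) = √(1 − 0.002497) = √0.9975

v = 0.9988c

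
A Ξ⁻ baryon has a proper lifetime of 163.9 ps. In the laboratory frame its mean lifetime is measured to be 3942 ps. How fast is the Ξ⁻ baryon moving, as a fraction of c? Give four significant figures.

β = 0.9991

γ = Δt/τ₀ = 3942/163.9 = 24.05
β = √(1 − 1/γ²) = √(1 − 0.001729) = √0.9983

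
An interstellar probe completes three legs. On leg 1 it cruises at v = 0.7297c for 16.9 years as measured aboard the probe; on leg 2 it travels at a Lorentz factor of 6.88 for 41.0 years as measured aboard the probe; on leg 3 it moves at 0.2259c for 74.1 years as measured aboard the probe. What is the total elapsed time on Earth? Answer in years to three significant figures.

Leg 1: γ = 1/√(1 − 0.7297²) = 1/√0.4675 = 1.462; Δt_1 = 1.462 × 16.9 = 24.72 years.
Leg 2: γ = 6.88; Δt_2 = 6.880 × 41.0 = 282.1 years.
Leg 3: γ = 1/√(1 − 0.2259²) = 1/√0.9490 = 1.027; Δt_3 = 1.027 × 74.1 = 76.07 years.
Total: 24.72 + 282.1 + 76.07 years.

Δt = 383 years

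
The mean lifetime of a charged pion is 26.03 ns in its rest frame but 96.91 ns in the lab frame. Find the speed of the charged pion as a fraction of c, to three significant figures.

v = 0.963c

γ = Δt/τ₀ = 96.91/26.03 = 3.723
β = √(1 − 1/γ²) = √(1 − 0.07215) = √0.9279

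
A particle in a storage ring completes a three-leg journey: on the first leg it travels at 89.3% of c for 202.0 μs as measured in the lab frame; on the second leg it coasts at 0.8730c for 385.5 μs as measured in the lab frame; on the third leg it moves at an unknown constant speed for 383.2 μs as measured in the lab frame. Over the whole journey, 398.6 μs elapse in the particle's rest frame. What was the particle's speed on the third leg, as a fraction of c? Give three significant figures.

Leg 1: β = 0.893; γ = 1/√(1 − 0.893²) = 1/√0.2026 = 2.222; τ_1 = 202.0/2.222 = 90.91 μs.
Leg 2: γ = 1/√(1 − 0.8730²) = 1/√0.2379 = 2.050; τ_2 = 385.5/2.050 = 188.0 μs.
Leg 3: speed unknown; τ_3 = 383.2/γ_3.
Total proper time: 90.91 + 188.0 + τ_3 = 398.6, so τ_3 = 398.6 − 278.9 = 119.7 μs.
γ_3 = 383.2/119.7 = 3.202; β = √(1 − 1/γ²) = √0.9025.

β = 0.950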